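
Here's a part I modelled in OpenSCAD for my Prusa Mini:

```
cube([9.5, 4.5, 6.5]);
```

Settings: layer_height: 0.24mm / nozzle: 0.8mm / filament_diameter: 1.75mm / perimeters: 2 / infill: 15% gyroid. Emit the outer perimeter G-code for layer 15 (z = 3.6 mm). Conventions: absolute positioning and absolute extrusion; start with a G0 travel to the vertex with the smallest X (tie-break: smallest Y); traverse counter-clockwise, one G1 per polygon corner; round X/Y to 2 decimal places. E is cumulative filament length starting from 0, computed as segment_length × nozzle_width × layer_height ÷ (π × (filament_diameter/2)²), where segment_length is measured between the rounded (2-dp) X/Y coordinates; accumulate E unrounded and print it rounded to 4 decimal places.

At z = 3.6 mm: the cube (footprint 9.5×4.5) is included at this height. The outline is a single polygon with 4 vertices. Extrusion per mm of travel: 0.8 × 0.24 / (π × 0.875²) = 0.079824. Accumulating E over each segment gives final E = 2.2351.

G0 X0.00 Y0.00 Z3.60
G1 X9.50 Y0.00 E0.7583
G1 X9.50 Y4.50 E1.1175
G1 X0.00 Y4.50 E1.8759
G1 X0.00 Y0.00 E2.2351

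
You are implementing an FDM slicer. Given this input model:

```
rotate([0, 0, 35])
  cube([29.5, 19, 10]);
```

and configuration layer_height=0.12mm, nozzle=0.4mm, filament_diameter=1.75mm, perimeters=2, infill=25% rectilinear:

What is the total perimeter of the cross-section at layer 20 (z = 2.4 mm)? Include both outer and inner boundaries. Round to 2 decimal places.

At z = 2.4 mm: the cube (footprint 29.5×19) is included at this height (perimeter 97.00 mm); (rotated 35° about Z; rotation is an isometry so areas/perimeters/island counts are preserved). Overall, the cross-section is a single solid region. Total boundary length (outer) = 97.00 mm.

97.00 mm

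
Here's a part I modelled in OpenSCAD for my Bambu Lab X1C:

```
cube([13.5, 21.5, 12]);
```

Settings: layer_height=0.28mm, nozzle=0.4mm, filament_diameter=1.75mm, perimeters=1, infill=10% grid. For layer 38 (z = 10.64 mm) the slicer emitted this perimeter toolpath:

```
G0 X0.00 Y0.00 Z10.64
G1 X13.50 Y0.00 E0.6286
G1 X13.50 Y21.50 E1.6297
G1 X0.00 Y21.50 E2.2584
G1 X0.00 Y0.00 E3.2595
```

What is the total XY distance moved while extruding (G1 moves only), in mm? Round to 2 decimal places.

Sum the Euclidean lengths of each G1 segment: total = 70.00 mm.

70.00 mm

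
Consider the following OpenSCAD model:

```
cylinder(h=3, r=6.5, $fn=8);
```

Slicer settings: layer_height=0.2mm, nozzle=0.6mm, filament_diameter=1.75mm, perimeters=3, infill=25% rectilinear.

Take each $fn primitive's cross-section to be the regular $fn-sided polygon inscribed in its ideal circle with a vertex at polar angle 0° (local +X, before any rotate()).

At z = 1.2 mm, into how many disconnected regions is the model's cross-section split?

At z = 1.2 mm: the r=6.5 cylinder contributes a regular 8-gon of circumradius 6.5. The result has 1 disconnected region.

1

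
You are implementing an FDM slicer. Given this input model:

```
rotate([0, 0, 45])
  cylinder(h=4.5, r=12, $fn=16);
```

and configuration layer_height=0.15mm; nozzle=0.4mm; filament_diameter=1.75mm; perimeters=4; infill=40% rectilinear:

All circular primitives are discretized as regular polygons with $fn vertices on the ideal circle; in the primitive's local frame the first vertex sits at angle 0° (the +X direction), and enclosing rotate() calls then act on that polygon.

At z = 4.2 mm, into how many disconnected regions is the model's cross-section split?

1

At z = 4.2 mm: the cylinder: section is a regular 16-gon, circumradius r=12; (rotated 45° about Z; rotation is an isometry so areas/perimeters/island counts are preserved). The result has 1 disconnected region.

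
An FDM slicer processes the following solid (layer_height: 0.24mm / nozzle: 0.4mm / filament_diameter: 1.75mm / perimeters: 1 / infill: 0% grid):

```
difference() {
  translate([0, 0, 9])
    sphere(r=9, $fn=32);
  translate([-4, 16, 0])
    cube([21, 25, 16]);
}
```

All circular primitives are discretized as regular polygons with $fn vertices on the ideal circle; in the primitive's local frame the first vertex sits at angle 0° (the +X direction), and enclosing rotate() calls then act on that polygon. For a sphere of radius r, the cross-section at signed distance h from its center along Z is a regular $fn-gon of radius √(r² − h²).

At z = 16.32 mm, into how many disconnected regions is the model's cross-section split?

At z = 16.32 mm: the r=9 sphere contributes a regular 32-gon of circumradius √(9²−7.32²) = 5.236; the cube at (-4, 16) is not intersected at this z (z outside [0, 16]); Subtracting the remaining from the first: none of the subtracted shapes is present at this height, so the r=9 sphere is unchanged — 1 connected region. The result has 1 disconnected region.

1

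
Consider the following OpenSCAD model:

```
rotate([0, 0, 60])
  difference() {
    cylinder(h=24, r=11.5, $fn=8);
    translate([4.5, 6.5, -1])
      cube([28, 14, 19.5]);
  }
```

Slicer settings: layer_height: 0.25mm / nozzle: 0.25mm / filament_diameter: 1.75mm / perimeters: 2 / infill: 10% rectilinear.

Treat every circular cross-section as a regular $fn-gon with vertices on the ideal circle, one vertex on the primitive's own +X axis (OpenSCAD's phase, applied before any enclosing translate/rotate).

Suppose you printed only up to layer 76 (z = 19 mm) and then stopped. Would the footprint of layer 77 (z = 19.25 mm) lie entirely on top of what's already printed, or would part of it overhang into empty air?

entirely on top

Compare the two slices. At z = 19: the r=11.5 cylinder contributes a regular 8-gon of circumradius 11.5 (area = (8/2)·11.500²·sin(360°/8) = 374.06 mm²); the cube at (4.5, 6.5) is not intersected at this z (z outside [-1, 18.5]); Subtracting the remaining from the first: none of the subtracted shapes is present at this height, so the r=11.5 cylinder is unchanged — area = 374.06 mm²; (rotated 60° about Z; rotation is an isometry so areas/perimeters/island counts are preserved). At z = 19.25: the cylinder: section is a regular 8-gon, circumradius r=11.5 (area = (8/2)·11.500²·sin(360°/8) = 374.06 mm²); the cube at (4.5, 6.5) is not intersected at this z (z outside [-1, 18.5]); After the difference (first − rest): none of the subtracted shapes is present at this height, so the r=11.5 cylinder is unchanged — area = 374.06 mm²; (rotated 60° about Z; rotation is an isometry so areas/perimeters/island counts are preserved). Checking containment: the cross-section at z = 19.25 is a subset of the cross-section at z = 19.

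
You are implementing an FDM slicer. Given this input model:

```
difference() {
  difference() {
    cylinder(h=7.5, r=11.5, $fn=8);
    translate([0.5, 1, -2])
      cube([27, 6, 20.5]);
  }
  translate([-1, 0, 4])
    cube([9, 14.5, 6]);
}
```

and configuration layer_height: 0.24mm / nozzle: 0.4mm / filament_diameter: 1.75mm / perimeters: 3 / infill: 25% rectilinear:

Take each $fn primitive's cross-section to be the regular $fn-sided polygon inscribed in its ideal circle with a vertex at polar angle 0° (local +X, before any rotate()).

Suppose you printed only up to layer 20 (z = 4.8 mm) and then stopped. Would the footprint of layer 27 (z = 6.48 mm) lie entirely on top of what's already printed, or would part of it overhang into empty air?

entirely on top

Compare the two slices. At z = 4.8: the cylinder: section is a regular 8-gon, circumradius r=11.5 (area = (8/2)·11.500²·sin(360°/8) = 374.06 mm²); the cube at (0.5, 1) is present — its section is the full 27×6 rectangle (area 162.00 mm²); After the difference (first − rest): starting from the r=11.5 cylinder (374.06 mm²), the 27×6 cube at (0.5, 1) partially overlaps it — only the 56.06 mm² overlap (of its 162.00 mm²) is removed, clipping the outline — area = 318.00 mm²; the 9×14.5 cube at (-1, 0) contributes its full rectangle (area 130.50 mm²); Taking the first minus the rest: starting from that combined region (318.00 mm²), the 9×14.5 cube at (-1, 0) partially overlaps it — only the 45.04 mm² overlap (of its 130.50 mm²) is removed, clipping the outline — area = 272.96 mm². At z = 6.48: the r=11.5 cylinder contributes a regular 8-gon of circumradius 11.5 (area = (8/2)·11.500²·sin(360°/8) = 374.06 mm²); the cube at (0.5, 1) is present — its section is the full 27×6 rectangle (area 162.00 mm²); Subtracting the remaining from the first: starting from the r=11.5 cylinder (374.06 mm²), the 27×6 cube at (0.5, 1) partially overlaps it — only the 56.06 mm² overlap (of its 162.00 mm²) is removed, clipping the outline — area = 318.00 mm²; the cube at (-1, 0) (footprint 9×14.5) is included at this height (area 130.50 mm²); Subtracting the remaining from the first: starting from that combined region (318.00 mm²), the 9×14.5 cube at (-1, 0) partially overlaps it — only the 45.04 mm² overlap (of its 130.50 mm²) is removed, clipping the outline — area = 272.96 mm². Checking containment: the cross-section at z = 6.48 is a subset of the cross-section at z = 4.8.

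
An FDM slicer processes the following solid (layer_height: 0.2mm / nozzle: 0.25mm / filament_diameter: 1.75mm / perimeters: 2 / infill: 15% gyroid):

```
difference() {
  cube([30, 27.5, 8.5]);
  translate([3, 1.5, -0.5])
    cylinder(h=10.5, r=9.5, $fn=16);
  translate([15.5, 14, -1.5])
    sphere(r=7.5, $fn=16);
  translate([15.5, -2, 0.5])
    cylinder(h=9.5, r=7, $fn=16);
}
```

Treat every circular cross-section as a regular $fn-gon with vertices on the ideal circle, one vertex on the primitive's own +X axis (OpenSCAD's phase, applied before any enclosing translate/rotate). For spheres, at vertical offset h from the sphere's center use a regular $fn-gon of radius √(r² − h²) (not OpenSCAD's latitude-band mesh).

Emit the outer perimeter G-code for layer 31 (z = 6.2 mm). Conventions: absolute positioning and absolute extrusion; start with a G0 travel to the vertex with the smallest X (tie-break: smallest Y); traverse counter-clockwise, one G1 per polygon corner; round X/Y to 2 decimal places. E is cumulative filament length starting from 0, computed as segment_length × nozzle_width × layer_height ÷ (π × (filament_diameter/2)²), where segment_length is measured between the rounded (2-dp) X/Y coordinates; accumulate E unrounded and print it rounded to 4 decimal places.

At z = 6.2 mm: the 30×27.5 cube contributes its full rectangle; the r=9.5 cylinder at (3, 1.5) contributes a regular 16-gon of circumradius 9.5; the sphere at (15.5, 14) does not reach this height (|z−center|=7.700 > r=7.5); the r=7 cylinder at (15.5, -2) gives a regular 16-gon of circumradius 7 (constant along its height); Taking the first minus the rest: starting from the 30×27.5 cube, the r=9.5 cylinder at (3, 1.5) partially overlaps it — only the 115.21 mm² overlap (of its 276.30 mm²) is removed, clipping the outline; the r=7 cylinder at (15.5, -2) partially overlaps it — only the 38.87 mm² overlap (of its 150.01 mm²) is removed, clipping the outline — 1 connected region. The outline is a single polygon with 15 vertices. Extrusion per mm of travel: 0.25 × 0.2 / (π × 0.875²) = 0.020788. Accumulating E over each segment gives final E = 2.2970.

G0 X0.00 Y10.40 Z6.20
G1 X3.00 Y11.00 E0.0636
G1 X6.64 Y10.28 E0.1407
G1 X9.72 Y8.22 E0.2178
G1 X11.78 Y5.14 E0.2948
G1 X12.02 Y3.93 E0.3204
G1 X12.82 Y4.47 E0.3405
G1 X15.50 Y5.00 E0.3973
G1 X18.18 Y4.47 E0.4541
G1 X20.45 Y2.95 E0.5109
G1 X21.97 Y0.68 E0.5676
G1 X22.10 Y0.00 E0.5820
G1 X30.00 Y0.00 E0.7463
G1 X30.00 Y27.50 E1.3179
G1 X0.00 Y27.50 E1.9415
G1 X0.00 Y10.40 E2.2970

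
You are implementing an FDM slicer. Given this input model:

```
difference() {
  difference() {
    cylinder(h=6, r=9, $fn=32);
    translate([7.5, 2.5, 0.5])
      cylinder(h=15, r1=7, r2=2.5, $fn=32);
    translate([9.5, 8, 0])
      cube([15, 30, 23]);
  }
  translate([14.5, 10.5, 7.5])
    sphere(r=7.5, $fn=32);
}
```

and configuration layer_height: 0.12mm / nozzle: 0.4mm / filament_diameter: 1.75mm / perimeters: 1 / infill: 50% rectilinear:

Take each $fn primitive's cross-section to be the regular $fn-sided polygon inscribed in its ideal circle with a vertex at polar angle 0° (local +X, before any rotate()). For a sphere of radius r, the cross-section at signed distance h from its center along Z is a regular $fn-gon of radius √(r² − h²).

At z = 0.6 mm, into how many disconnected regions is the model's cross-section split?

At z = 0.6 mm: the cylinder: section is a regular 32-gon, circumradius r=9; the cone at (7.5, 2.5) contributes a regular 32-gon of circumradius 6.970 (interpolated between r1=7 and r2=2.5 at t=0.007); the 15×30 cube at (9.5, 8) contributes its full rectangle; After the difference (first − rest): starting from the r=9 cylinder, the cone at (7.5, 2.5) partially overlaps it — only the 77.11 mm² overlap (of its 151.64 mm²) is removed, clipping the outline; the 15×30 cube at (9.5, 8) misses the remaining region (no effect) — 1 connected region; the r=7.5 sphere at (14.5, 10.5) slices to a regular 32-gon of circumradius 2.939 (√(r²−h²) with h=6.9 from center); Taking the first minus the rest: starting from the result so far, the r=7.5 sphere at (14.5, 10.5) misses the remaining region (no effect) — 1 connected region. The result has 1 disconnected region.

1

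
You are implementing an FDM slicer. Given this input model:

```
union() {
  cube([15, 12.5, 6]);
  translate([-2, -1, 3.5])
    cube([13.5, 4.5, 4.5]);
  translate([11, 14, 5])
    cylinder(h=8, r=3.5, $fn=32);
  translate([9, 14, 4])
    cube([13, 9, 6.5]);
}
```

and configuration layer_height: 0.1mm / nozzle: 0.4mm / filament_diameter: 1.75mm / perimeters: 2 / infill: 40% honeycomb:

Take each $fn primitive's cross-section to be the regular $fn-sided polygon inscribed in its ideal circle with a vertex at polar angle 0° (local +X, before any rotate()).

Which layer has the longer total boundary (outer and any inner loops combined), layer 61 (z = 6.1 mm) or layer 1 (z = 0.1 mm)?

Layer 61 (z = 6.1): the cube does not reach this height (z outside [0, 6]); the cube at (-2, -1) (footprint 13.5×4.5) is included at this height (perimeter 36.00 mm); the r=3.5 cylinder at (11, 14) gives a regular 32-gon of circumradius 3.5 (constant along its height) (perimeter = 2·32·3.500·sin(180°/32) = 21.96 mm); the cube at (9, 14) is present — its section is the full 13×9 rectangle (perimeter 44.00 mm); Combining (union): the regions partially overlap (shared area 16.13 mm²), so the edge portions inside another operand are dropped and the merged outline is re-measured after clipping — boundary = 85.97 mm. So its perimeter = 85.97 mm. Layer 1 (z = 0.1): the cube (footprint 15×12.5) is included at this height (perimeter 55.00 mm); the cube at (-2, -1) is absent (z outside [3.5, 8]); the cylinder at (11, 14) does not reach this height (z outside [5, 13]); the cube at (9, 14) does not reach this height (z outside [4, 10.5]); Merging all regions: only the 15×12.5 cube is present, so the union is just that shape — boundary = 55.00 mm. So its perimeter = 55.00 mm. Layer 61 is larger (85.97 vs 55.00 mm).

layer 61 (z = 6.1 mm)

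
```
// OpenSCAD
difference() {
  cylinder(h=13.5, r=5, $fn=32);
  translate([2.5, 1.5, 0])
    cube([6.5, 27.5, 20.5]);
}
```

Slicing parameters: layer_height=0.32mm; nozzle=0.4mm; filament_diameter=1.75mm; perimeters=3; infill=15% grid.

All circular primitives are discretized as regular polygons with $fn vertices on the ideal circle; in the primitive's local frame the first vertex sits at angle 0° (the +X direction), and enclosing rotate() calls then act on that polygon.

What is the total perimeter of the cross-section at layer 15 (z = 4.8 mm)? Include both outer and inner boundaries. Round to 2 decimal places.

At z = 4.8 mm: the r=5 cylinder gives a regular 32-gon of circumradius 5 (constant along its height) (perimeter = 2·32·5.000·sin(180°/32) = 31.37 mm); the cube at (2.5, 1.5) (footprint 6.5×27.5) is included at this height (perimeter 68.00 mm); Subtracting the remaining from the first: starting from the r=5 cylinder, the 6.5×27.5 cube at (2.5, 1.5) partially overlaps it — only the 3.98 mm² overlap (of its 178.75 mm²) is removed, clipping the outline — boundary = 32.73 mm. Overall, the cross-section is a single solid region. Total boundary length (outer) = 32.73 mm.

32.73 mm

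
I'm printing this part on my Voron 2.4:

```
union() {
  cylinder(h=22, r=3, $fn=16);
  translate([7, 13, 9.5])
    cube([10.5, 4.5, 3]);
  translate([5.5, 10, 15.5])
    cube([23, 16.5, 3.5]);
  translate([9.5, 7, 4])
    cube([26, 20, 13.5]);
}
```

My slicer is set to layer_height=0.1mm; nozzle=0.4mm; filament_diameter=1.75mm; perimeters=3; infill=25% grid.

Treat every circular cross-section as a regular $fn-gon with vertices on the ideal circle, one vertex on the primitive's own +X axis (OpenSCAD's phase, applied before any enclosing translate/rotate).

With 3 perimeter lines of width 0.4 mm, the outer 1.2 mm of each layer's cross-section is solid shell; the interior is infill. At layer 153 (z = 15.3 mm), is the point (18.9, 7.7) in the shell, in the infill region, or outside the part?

At z = 15.3 mm: the r=3 cylinder contributes a regular 16-gon of circumradius 3; the cube at (7, 13) is not intersected at this z (z outside [9.5, 12.5]); the cube at (5.5, 10) is not intersected at this z (z outside [15.5, 19]); the 26×20 cube at (9.5, 7) contributes its full rectangle; Taking the union: the 2 present regions are separate (no shared area or edge), so areas and boundary lengths simply add and each stays a separate island — 2 connected regions. Overall, the cross-section has 2 separate islands. The nearest boundary edge runs (35.50, 7.00)→(9.50, 7.00); distance from the point to it = 0.70 mm. (Shell/infill is judged within the island containing the point — the largest one.) The point is inside the cross-section, 0.70 mm from the nearest boundary — within the 1.2 mm shell band (3 × 0.4).

shell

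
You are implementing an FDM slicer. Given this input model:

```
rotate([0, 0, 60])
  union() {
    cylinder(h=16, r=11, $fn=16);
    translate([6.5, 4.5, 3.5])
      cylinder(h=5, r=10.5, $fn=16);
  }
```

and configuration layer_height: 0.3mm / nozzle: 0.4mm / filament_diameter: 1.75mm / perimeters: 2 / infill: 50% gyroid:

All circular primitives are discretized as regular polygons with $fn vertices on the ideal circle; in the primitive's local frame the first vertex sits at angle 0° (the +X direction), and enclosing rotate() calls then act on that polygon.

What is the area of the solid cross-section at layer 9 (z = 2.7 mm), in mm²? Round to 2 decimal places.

At z = 2.7 mm: the r=11 cylinder gives a regular 16-gon of circumradius 11 (constant along its height) (area = (16/2)·11.000²·sin(360°/16) = 370.44 mm²); the cylinder at (6.5, 4.5) is absent (z outside [3.5, 8.5]); Combining (union): only the r=11 cylinder is present, so the union is just that shape — area = 370.44 mm²; (rotated 60° about Z; rotation is an isometry so areas/perimeters/island counts are preserved). Overall, the cross-section is a single solid region. Net area = 370.44 mm².

370.44 mm²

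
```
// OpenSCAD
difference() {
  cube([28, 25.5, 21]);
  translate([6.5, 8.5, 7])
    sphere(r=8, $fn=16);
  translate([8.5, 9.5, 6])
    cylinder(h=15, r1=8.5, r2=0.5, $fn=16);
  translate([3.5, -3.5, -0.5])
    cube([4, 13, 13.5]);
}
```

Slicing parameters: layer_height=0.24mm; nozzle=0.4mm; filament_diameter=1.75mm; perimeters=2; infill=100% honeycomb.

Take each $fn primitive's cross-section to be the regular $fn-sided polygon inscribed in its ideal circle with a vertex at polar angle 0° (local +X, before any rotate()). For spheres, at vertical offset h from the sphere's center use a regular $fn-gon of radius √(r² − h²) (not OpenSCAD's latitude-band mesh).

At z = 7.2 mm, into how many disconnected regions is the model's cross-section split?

At z = 7.2 mm: the cube (footprint 28×25.5) is included at this height; the r=8 sphere at (6.5, 8.5) slices to a regular 16-gon of circumradius 7.997 (√(r²−h²) with h=0.2 from center); the cone at (8.5, 9.5): at t=0.080 of its height the radius interpolates to r₁+(r₂−r₁)t = 7.860, giving a regular 16-gon of that circumradius; the cube at (3.5, -3.5) (footprint 4×13) is included at this height; Subtracting the remaining from the first: starting from the 28×25.5 cube, the r=8 sphere at (6.5, 8.5) partially overlaps it — only the 187.33 mm² overlap (of its 195.81 mm²) is removed, clipping the outline; the cone at (8.5, 9.5) partially overlaps it — only the 31.65 mm² overlap (of its 189.14 mm²) is removed, clipping the outline; the 4×13 cube at (3.5, -3.5) partially overlaps it — only the 3.00 mm² overlap (of its 52.00 mm²) is removed, clipping the outline — 2 connected regions. The result has 2 disconnected regions.

2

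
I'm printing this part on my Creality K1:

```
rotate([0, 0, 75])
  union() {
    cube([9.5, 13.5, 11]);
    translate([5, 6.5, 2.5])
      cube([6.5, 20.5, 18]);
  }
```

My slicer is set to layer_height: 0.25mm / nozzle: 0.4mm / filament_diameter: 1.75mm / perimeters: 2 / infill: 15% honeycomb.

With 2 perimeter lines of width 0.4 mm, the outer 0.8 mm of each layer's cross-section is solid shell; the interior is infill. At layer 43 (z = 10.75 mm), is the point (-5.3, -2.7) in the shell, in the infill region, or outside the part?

At z = 10.75 mm: the cube (footprint 9.5×13.5) is included at this height; the 6.5×20.5 cube at (5, 6.5) contributes its full rectangle; Combining (union): the regions partially overlap (shared area 31.50 mm²), so overlapping operands fuse into one piece — 1 connected region; (rotated 75° about Z; rotation is an isometry so areas/perimeters/island counts are preserved). Overall, the cross-section is a single solid region. Undo the 75° rotation: the query point maps to (-3.980, 4.421) in the un-rotated model frame. The nearest boundary edge runs (0.00, 0.00)→(0.00, 13.50); distance from the point to it = 3.98 mm. The point is not inside any of the regions above, so it lies outside the cross-section (3.98 mm from the nearest boundary).

outside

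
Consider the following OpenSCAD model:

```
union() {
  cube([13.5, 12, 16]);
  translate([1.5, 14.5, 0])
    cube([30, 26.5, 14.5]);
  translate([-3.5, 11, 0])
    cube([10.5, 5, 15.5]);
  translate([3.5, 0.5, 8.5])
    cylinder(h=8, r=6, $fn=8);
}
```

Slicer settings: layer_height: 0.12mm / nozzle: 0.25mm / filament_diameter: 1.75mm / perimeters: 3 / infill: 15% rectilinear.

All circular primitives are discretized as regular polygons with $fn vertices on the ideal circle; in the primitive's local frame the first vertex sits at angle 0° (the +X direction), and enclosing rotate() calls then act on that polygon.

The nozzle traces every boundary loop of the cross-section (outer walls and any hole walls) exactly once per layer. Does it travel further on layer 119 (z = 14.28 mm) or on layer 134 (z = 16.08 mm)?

layer 119 (z = 14.28 mm)

Layer 119 (z = 14.28): the 13.5×12 cube contributes its full rectangle (perimeter 51.00 mm); the cube at (1.5, 14.5) (footprint 30×26.5) is included at this height (perimeter 113.00 mm); the 10.5×5 cube at (-3.5, 11) contributes its full rectangle (perimeter 31.00 mm); the r=6 cylinder at (3.5, 0.5) contributes a regular 8-gon of circumradius 6 (perimeter = 2·8·6.000·sin(180°/8) = 36.74 mm); Merging all regions: the regions partially overlap (shared area 63.87 mm²), so the edge portions inside another operand are dropped and the merged outline is re-measured after clipping — boundary = 173.88 mm. So its perimeter = 173.88 mm. Layer 134 (z = 16.08): the cube does not reach this height (z outside [0, 16]); the cube at (1.5, 14.5) is not intersected at this z (z outside [0, 14.5]); the cube at (-3.5, 11) does not reach this height (z outside [0, 15.5]); the cylinder at (3.5, 0.5): section is a regular 8-gon, circumradius r=6 (perimeter = 2·8·6.000·sin(180°/8) = 36.74 mm); Taking the union: only the r=6 cylinder at (3.5, 0.5) is present, so the union is just that shape — boundary = 36.74 mm. So its perimeter = 36.74 mm. Layer 119 is larger (173.88 vs 36.74 mm).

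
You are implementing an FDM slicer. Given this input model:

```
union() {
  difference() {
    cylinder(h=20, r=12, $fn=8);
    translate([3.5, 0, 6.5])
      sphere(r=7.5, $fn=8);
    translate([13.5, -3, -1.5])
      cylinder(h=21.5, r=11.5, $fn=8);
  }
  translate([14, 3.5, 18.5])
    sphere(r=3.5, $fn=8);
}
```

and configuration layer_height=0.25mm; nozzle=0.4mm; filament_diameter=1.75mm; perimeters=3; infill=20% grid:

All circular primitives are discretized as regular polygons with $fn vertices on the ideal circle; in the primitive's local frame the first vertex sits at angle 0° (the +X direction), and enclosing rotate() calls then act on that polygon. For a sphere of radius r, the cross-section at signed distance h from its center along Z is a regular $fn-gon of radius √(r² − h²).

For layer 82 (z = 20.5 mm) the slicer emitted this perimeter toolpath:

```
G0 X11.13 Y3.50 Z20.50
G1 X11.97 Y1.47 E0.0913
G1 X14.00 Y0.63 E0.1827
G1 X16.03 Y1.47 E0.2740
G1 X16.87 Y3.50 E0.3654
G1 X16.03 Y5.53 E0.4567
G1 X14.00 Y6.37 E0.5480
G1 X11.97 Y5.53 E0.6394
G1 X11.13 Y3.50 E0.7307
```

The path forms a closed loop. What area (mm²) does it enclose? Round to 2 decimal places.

23.30 mm²

Apply the shoelace formula to the sequence of (X, Y) vertices; enclosed area = 23.30 mm².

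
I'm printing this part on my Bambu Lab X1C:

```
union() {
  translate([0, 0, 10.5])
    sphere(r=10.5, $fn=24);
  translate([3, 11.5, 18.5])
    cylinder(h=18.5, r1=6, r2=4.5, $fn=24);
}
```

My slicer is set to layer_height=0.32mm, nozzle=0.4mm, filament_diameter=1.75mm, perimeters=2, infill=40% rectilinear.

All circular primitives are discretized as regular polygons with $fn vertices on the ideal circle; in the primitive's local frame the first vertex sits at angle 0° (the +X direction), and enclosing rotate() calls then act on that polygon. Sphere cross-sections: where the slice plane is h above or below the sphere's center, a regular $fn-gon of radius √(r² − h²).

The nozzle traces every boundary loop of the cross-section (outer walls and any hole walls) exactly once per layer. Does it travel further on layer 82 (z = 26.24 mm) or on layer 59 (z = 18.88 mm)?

Layer 82 (z = 26.24): the sphere is absent (|z−center|=15.740 > r=10.5); the cone at (3, 11.5): at t=0.418 of its height the radius interpolates to r₁+(r₂−r₁)t = 5.372, giving a regular 24-gon of that circumradius (perimeter = 2·24·5.372·sin(180°/24) = 33.66 mm); Combining (union): only the cone at (3, 11.5) is present, so the union is just that shape — boundary = 33.66 mm. So its perimeter = 33.66 mm. Layer 59 (z = 18.88): the r=10.5 sphere contributes a regular 24-gon of circumradius √(10.5²−8.38²) = 6.327 (perimeter = 2·24·6.327·sin(180°/24) = 39.64 mm); the cone at (3, 11.5): at t=0.021 of its height the radius interpolates to r₁+(r₂−r₁)t = 5.969, giving a regular 24-gon of that circumradius (perimeter = 2·24·5.969·sin(180°/24) = 37.40 mm); Merging all regions: the regions partially overlap (shared area 0.64 mm²), so the edge portions inside another operand are dropped and the merged outline is re-measured after clipping — boundary = 70.79 mm. So its perimeter = 70.79 mm. Layer 59 is larger (70.79 vs 33.66 mm).

layer 59 (z = 18.88 mm)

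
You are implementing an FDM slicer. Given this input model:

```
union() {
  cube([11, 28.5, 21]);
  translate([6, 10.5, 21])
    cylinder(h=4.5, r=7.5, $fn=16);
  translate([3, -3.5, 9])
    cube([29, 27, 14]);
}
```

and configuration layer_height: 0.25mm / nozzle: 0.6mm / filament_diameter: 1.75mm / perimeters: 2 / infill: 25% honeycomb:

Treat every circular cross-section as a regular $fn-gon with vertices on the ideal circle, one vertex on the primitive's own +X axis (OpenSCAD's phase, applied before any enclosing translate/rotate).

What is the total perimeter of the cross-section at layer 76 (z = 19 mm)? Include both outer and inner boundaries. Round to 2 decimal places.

At z = 19 mm: the 11×28.5 cube contributes its full rectangle (perimeter 79.00 mm); the cylinder at (6, 10.5) does not reach this height (z outside [21, 25.5]); the 29×27 cube at (3, -3.5) contributes its full rectangle (perimeter 112.00 mm); Taking the union: the regions partially overlap (shared area 188.00 mm²), so the edge portions inside another operand are dropped and the merged outline is re-measured after clipping — boundary = 128.00 mm. Overall, the cross-section is a single solid region. Total boundary length (outer) = 128.00 mm.

128.00 mm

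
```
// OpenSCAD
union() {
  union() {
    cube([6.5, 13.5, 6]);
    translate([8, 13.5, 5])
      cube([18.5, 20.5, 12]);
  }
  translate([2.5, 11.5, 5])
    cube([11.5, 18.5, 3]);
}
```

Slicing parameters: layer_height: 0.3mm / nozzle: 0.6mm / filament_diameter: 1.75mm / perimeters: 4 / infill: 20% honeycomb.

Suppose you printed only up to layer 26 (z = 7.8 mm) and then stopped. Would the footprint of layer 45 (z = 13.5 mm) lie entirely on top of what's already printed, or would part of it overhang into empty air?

entirely on top

Compare the two slices. At z = 7.8: the cube does not reach this height (z outside [0, 6]); the cube at (8, 13.5) (footprint 18.5×20.5) is included at this height (area 379.25 mm²); Combining (union): only the 18.5×20.5 cube at (8, 13.5) is present, so the union is just that shape — area = 379.25 mm²; the 11.5×18.5 cube at (2.5, 11.5) contributes its full rectangle (area 212.75 mm²); Merging all regions: the regions partially overlap — summed areas 592.00 mm² minus the doubly-counted overlap 99.00 mm² gives 493.00 mm² — area = 493.00 mm². At z = 13.5: the cube does not reach this height (z outside [0, 6]); the cube at (8, 13.5) (footprint 18.5×20.5) is included at this height (area 379.25 mm²); Combining (union): only the 18.5×20.5 cube at (8, 13.5) is present, so the union is just that shape — area = 379.25 mm²; the cube at (2.5, 11.5) is not intersected at this z (z outside [5, 8]); Combining (union): only the result so far is present, so the union is just that shape — area = 379.25 mm². Checking containment: the cross-section at z = 13.5 is a subset of the cross-section at z = 7.8.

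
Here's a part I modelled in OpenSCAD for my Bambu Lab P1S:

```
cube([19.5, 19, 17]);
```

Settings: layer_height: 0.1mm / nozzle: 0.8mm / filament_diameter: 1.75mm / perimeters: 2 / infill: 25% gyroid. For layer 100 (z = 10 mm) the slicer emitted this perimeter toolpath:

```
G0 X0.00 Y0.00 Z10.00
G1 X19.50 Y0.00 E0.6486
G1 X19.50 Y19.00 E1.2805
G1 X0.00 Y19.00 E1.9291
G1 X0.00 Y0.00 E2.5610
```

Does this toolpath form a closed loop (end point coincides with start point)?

Start point (G0): (0.00, 0.00). End point (last G1): the path returns to the start — closed.

yes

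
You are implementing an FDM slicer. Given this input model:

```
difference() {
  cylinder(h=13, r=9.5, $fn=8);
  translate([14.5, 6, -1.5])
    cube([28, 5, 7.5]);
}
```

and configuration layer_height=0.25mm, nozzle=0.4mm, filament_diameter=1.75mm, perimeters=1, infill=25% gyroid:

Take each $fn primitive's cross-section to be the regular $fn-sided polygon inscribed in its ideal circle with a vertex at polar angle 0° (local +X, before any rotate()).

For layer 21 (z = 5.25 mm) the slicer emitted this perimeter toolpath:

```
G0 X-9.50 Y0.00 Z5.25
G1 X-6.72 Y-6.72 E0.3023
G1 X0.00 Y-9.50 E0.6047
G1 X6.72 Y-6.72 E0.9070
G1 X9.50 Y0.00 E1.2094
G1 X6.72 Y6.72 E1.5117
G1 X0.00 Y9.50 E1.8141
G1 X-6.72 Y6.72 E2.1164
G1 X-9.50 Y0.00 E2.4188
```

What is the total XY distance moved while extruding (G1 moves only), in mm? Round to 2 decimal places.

58.18 mm

Sum the Euclidean lengths of each G1 segment: total = 58.18 mm.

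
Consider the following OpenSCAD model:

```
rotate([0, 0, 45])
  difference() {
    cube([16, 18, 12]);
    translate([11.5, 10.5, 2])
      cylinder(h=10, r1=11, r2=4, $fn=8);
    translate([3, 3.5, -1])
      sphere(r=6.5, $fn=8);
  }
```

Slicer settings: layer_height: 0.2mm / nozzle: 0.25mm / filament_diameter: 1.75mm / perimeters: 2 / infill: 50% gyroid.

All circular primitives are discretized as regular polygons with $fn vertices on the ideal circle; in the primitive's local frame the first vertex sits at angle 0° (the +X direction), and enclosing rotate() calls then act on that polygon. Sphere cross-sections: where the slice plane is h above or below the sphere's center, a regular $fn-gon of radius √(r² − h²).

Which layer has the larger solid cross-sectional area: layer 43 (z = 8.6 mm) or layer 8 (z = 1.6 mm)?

layer 8 (z = 1.6 mm)

Layer 43 (z = 8.6): the cube is present — its section is the full 16×18 rectangle (area 288.00 mm²); the cone at (11.5, 10.5): at t=0.660 of its height the radius interpolates to r₁+(r₂−r₁)t = 6.380, giving a regular 8-gon of that circumradius (area = (8/2)·6.380²·sin(360°/8) = 115.13 mm²); the sphere at (3, 3.5) does not reach this height (|z−center|=9.600 > r=6.5); Taking the first minus the rest: starting from the 16×18 cube (288.00 mm²), the cone at (11.5, 10.5) partially overlaps it — only the 106.60 mm² overlap (of its 115.13 mm²) is removed, clipping the outline — area = 181.40 mm²; (rotated 45° about Z; rotation is an isometry so areas/perimeters/island counts are preserved). So its area = 181.40 mm². Layer 8 (z = 1.6): the cube is present — its section is the full 16×18 rectangle (area 288.00 mm²); the cone at (11.5, 10.5) is absent (z outside [2, 12]); the r=6.5 sphere at (3, 3.5) slices to a regular 8-gon of circumradius 5.957 (√(r²−h²) with h=2.6 from center) (area = (8/2)·5.957²·sin(360°/8) = 100.38 mm²); Taking the first minus the rest: starting from the 16×18 cube (288.00 mm²), the r=6.5 sphere at (3, 3.5) partially overlaps it — only the 69.92 mm² overlap (of its 100.38 mm²) is removed, clipping the outline — area = 218.08 mm²; (rotated 45° about Z; rotation is an isometry so areas/perimeters/island counts are preserved). So its area = 218.08 mm². Layer 8 is larger (218.08 vs 181.40 mm²).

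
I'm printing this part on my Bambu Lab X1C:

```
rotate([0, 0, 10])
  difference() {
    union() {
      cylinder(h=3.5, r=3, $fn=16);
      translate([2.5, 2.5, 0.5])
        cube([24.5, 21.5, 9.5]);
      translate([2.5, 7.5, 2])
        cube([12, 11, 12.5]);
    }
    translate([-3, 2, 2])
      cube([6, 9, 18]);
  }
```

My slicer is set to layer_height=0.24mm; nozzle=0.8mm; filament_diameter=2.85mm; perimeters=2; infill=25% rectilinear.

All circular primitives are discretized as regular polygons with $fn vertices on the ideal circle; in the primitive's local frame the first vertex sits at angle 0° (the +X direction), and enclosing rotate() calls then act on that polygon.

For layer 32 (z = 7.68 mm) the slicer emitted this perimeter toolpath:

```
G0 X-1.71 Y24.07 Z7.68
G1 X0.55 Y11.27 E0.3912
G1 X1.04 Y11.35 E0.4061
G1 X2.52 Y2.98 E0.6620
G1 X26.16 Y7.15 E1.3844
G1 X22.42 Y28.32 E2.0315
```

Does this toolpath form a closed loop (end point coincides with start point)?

no

Start point (G0): (-1.71, 24.07). End point (last G1): the path does not return to the start — open.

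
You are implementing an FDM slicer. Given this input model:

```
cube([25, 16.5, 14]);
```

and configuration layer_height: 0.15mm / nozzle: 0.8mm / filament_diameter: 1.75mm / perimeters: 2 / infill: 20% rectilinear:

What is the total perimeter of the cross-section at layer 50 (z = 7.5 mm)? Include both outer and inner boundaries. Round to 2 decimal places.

83.00 mm

At z = 7.5 mm: the cube is present — its section is the full 25×16.5 rectangle (perimeter 83.00 mm). Overall, the cross-section is a single solid region. Total boundary length (outer) = 83.00 mm.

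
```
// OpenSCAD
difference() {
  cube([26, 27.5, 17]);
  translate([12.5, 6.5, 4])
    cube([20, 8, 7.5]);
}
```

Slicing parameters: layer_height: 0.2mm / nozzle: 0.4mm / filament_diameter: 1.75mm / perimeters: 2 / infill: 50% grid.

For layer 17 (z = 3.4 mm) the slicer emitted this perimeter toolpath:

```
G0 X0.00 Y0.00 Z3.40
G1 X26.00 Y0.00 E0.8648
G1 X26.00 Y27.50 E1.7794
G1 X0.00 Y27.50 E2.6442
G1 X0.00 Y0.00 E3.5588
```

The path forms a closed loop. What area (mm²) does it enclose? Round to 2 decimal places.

Apply the shoelace formula to the sequence of (X, Y) vertices; enclosed area = 715.00 mm².

715.00 mm²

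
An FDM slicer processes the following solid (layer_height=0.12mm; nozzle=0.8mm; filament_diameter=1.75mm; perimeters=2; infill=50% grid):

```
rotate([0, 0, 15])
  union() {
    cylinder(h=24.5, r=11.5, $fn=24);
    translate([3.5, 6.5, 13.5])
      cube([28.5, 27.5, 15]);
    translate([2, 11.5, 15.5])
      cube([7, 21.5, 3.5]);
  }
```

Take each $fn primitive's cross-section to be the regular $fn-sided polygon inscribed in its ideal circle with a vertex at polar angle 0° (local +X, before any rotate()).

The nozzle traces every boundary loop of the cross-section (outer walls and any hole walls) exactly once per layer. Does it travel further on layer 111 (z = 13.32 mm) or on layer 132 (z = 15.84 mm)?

Layer 111 (z = 13.32): the cylinder: section is a regular 24-gon, circumradius r=11.5 (perimeter = 2·24·11.500·sin(180°/24) = 72.05 mm); the cube at (3.5, 6.5) is not intersected at this z (z outside [13.5, 28.5]); the cube at (2, 11.5) is absent (z outside [15.5, 19]); Merging all regions: only the r=11.5 cylinder is present, so the union is just that shape — boundary = 72.05 mm; (rotated 15° about Z; rotation is an isometry so areas/perimeters/island counts are preserved). So its perimeter = 72.05 mm. Layer 132 (z = 15.84): the cylinder: section is a regular 24-gon, circumradius r=11.5 (perimeter = 2·24·11.500·sin(180°/24) = 72.05 mm); the cube at (3.5, 6.5) is present — its section is the full 28.5×27.5 rectangle (perimeter 112.00 mm); the cube at (2, 11.5) is present — its section is the full 7×21.5 rectangle (perimeter 57.00 mm); Taking the union: the regions partially overlap (shared area 134.17 mm²), so the edge portions inside another operand are dropped and the merged outline is re-measured after clipping — boundary = 169.28 mm; (rotated 15° about Z; rotation is an isometry so areas/perimeters/island counts are preserved). So its perimeter = 169.28 mm. Layer 132 is larger (169.28 vs 72.05 mm).

layer 132 (z = 15.84 mm)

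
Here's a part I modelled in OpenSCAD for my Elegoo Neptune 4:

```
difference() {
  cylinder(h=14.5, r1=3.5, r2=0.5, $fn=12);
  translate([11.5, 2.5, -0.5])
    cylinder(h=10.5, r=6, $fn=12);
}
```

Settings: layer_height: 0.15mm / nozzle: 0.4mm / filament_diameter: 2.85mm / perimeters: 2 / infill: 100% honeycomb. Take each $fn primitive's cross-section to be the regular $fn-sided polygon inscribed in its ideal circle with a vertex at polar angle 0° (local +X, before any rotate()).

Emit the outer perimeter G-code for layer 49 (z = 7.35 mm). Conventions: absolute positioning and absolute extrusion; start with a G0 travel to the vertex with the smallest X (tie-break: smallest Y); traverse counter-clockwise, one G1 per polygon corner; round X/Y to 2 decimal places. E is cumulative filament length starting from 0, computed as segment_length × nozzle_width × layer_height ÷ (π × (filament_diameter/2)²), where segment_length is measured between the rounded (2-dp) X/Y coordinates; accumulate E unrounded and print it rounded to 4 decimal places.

G0 X-1.98 Y0.00 Z7.35
G1 X-1.71 Y-0.99 E0.0097
G1 X-0.99 Y-1.71 E0.0192
G1 X0.00 Y-1.98 E0.0289
G1 X0.99 Y-1.71 E0.0385
G1 X1.71 Y-0.99 E0.0481
G1 X1.98 Y0.00 E0.0578
G1 X1.71 Y0.99 E0.0674
G1 X0.99 Y1.71 E0.0770
G1 X0.00 Y1.98 E0.0866
G1 X-0.99 Y1.71 E0.0963
G1 X-1.71 Y0.99 E0.1059
G1 X-1.98 Y0.00 E0.1155

At z = 7.35 mm: the cone: at t=0.507 of its height the radius interpolates to r₁+(r₂−r₁)t = 1.979, giving a regular 12-gon of that circumradius; the cylinder at (11.5, 2.5): section is a regular 12-gon, circumradius r=6; After the difference (first − rest): starting from the cone, the r=6 cylinder at (11.5, 2.5) misses the remaining region (no effect) — 1 connected region. The outline is a single polygon with 12 vertices. Extrusion per mm of travel: 0.4 × 0.15 / (π × 1.425²) = 0.009405. Accumulating E over each segment gives final E = 0.1155.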